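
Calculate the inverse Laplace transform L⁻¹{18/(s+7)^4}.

L⁻¹{n!/(s-a)^(n+1)} = t^n·e^(at) with n=3, a=-7. So L⁻¹{6/(s+7)^4} = t^3·e^(-7t), and L⁻¹{18/(s+7)^4} = (18/6)·t^3·e^(-7t) = 3·t^3·e^(-7t)

Final answer: 3·t^3·e^(-7t)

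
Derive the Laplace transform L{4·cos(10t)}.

L{cos(ωt)} = s/(s² + ω²), so L{cos(10t)} = s/(s² + 100). Then L{4·cos(10t)} = 4·s/(s² + 100) = 4s/(s² + 100)

Final answer: 4s/(s² + 100)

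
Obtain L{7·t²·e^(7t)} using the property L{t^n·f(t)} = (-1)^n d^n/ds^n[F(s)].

L{e^(7t)} = 1/(s-7). d/ds[1/(s-7)] = -1/(s-7)². d²/ds²[1/(s-7)] = 2/(s-7)³. So L{t²·e^(7t)} = (-1)² · 2/(s-7)³ = 2/(s-7)³. Then L{7·t²·e^(7t)} = 7·2/(s-7)³ = 14/(s-7)³

Final answer: 14/(s-7)³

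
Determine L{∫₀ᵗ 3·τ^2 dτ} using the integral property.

L{∫₀ᵗ f(τ)dτ} = F(s)/s with f(t) = 3t^2. F(s) = 6/s^3, so L{∫₀ᵗ 3·τ^2 dτ} = (6/s^3)/s = 6/s^4. (Check: ∫₀ᵗ 3·τ^2 dτ = 3t^3/3.)

Final answer: 6/s^4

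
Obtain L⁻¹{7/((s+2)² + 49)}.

Form: b/((s-a)² + b²) → e^(at)sin(bt). With a=-2, b=7

Final answer: e^(-2t)·sin(7t)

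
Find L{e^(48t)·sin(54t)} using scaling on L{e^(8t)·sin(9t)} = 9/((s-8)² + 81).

Scaling with a=6: L{e^(48t)·sin(54t)} = (1/6) · 9/((s/6-8)² + 81). Simplifying: 54/((s-48)² + 2916)

Final answer: 54/((s-48)² + 2916)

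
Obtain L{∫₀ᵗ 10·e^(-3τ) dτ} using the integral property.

L{∫₀ᵗ f(τ)dτ} = F(s)/s with F(s) = 10/(s+3), so L{∫₀ᵗ 10·e^(-3τ) dτ} = 10/(s(s+3))

Final answer: 10/(s(s+3))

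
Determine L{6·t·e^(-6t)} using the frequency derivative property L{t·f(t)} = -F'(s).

L{e^(-6t)} = 1/(s+6). By frequency derivative: L{t·e^(-6t)} = -d/ds[1/(s+6)] = -(-1)/(s+6)² = 1/(s+6)². Then L{6·t·e^(-6t)} = 6·1/(s+6)² = 6/(s+6)²

Final answer: 6/(s+6)²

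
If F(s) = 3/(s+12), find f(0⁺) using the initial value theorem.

f(0⁺) = lim_{s→∞} s·3/(s+12) = lim_{s→∞} 3s/(s+12) = 3

Final answer: 3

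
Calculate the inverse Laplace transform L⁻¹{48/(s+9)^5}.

L⁻¹{n!/(s-a)^(n+1)} = t^n·e^(at) with n=4, a=-9. So L⁻¹{24/(s+9)^5} = t^4·e^(-9t), and L⁻¹{48/(s+9)^5} = (48/24)·t^4·e^(-9t) = 2·t^4·e^(-9t)

Final answer: 2·t^4·e^(-9t)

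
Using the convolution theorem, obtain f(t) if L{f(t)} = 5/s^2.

5/s^2 = (5/s)·(1/s) = L{5}·L{1}. By convolution, f(t) = 5*1 = ∫₀ᵗ 5·1 dτ = 5·t

Final answer: 5·t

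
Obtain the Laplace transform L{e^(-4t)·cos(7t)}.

L{e^(at)·cos(ωt)} = (s-a)/((s-a)² + ω²), so L{e^(-4t)·cos(7t)} = (s+4)/((s+4)² + 49)

Final answer: (s+4)/((s+4)² + 49)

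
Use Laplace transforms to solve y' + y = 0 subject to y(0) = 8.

L{y'} + L{y} = 0. sY - 8 + Y = 0. Y(s+1) = 8. Y = 8/(s+1)

Final answer: y(t) = 8e^(-t)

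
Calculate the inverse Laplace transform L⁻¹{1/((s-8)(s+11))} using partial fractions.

Decompose: A/(s-8) + B/(s+11). A = 1/19, B = -1/19. f(t) = (e^(8t) - e^(-11t))/19

Final answer: (e^(8t) - e^(-11t))/19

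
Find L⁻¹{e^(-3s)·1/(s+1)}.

L⁻¹{1/(s+1)} = e^(-t). By the time shift theorem, L⁻¹{e^(-as)F(s)} = u(t-a)f(t-a) with a=3, so L⁻¹{e^(-3s)·1/(s+1)} = u(t-3)·e^(-(t-3))

Final answer: u(t-3)·e^(-(t-3))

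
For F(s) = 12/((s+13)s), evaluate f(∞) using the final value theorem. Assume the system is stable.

f(∞) = lim_{s→0} sF(s) = lim_{s→0} 12/(s+13) = 12/13

Final answer: 12/13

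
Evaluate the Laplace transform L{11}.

L{11} = 11 · L{1} = 11/s

Final answer: 11/s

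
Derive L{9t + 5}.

L{9t + 5} = 9·L{t} + 5·L{1} = 9/s² + 5/s

Final answer: 9/s² + 5/s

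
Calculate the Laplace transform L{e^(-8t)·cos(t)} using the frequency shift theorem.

Frequency shift: L{e^(at)f(t)} = F(s-a). L{e^(-8t)·cos(t)} = (s+8)/((s+8)² + 1)

Final answer: (s+8)/((s+8)² + 1)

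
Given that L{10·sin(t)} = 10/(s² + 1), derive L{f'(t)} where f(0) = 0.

L{f'(t)} = s·F(s) - f(0) = s·10/(s² + 1) - 0 = 10s/(s² + 1)

Final answer: 10s/(s² + 1)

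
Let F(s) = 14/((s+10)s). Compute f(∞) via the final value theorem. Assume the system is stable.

f(∞) = lim_{s→0} sF(s) = lim_{s→0} 14/(s+10) = 7/5

Final answer: 7/5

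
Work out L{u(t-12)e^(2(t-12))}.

u(t-a)f(t-a) with f(t)=e^(2t). L{e^(2t)} = 1/(s-2). By time shift: e^(-12s)/(s-2)

Final answer: e^(-12s)/(s-2)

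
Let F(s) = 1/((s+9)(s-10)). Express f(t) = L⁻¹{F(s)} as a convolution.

1/((s+9)(s-10)) = (1/(s+9))·(1/(s-10)) = L{e^(-9t)}·L{e^(10t)}. So f(t) = e^(-9t)*e^(10t) = ∫₀ᵗ e^(-9τ)·e^(10(t-τ)) dτ

Final answer: ∫₀ᵗ e^(-9τ)·e^(10(t-τ)) dτ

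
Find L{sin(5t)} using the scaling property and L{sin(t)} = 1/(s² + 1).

Using L{f(at)} = (1/a)F(s/a) with a=5: L{sin(5t)} = (1/5) · 1/((s/5)² + 1) = (1/5) · 1·25/(s² + 25) = 5/(s² + 25)

Final answer: 5/(s² + 25)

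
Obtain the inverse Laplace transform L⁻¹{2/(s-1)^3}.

L⁻¹{n!/(s-a)^(n+1)} = t^n·e^(at), so L⁻¹{2/(s-1)^3} = t^2·e^t

Final answer: t^2·e^t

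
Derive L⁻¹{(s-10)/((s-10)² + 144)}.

Using frequency shift: L⁻¹{(s-a)/((s-a)² + b²)} = e^(at)cos(bt). Here a=10, b=12

Final answer: e^(10t)·cos(12t)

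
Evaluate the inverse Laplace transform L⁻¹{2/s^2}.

L⁻¹{n!/s^(n+1)} = t^n with n=1. So L⁻¹{1/s^2} = t, and L⁻¹{2/s^2} = (2/1)·t = 2·t

Final answer: 2·t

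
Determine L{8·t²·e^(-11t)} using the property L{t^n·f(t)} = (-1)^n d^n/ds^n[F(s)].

L{e^(-11t)} = 1/(s+11). d/ds[1/(s+11)] = -1/(s+11)². d²/ds²[1/(s+11)] = 2/(s+11)³. So L{t²·e^(-11t)} = (-1)² · 2/(s+11)³ = 2/(s+11)³. Then L{8·t²·e^(-11t)} = 8·2/(s+11)³ = 16/(s+11)³

Final answer: 16/(s+11)³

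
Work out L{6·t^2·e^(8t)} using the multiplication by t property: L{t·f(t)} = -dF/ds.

Using L{t^n·e^(at)} = n!/(s-a)^(n+1), L{t^2·e^(8t)} = 2/(s-8)^3, so L{6·t^2·e^(8t)} = 6·2/(s-8)^3 = 12/(s-8)^3

Final answer: 12/(s-8)^3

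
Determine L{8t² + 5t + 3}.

L{8t² + 5t + 3} = 8·2/s³ + 5/s² + 3/s = 16/s³ + 5/s² + 3/s

Final answer: 16/s³ + 5/s² + 3/s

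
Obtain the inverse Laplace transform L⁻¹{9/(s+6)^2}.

L⁻¹{n!/(s-a)^(n+1)} = t^n·e^(at) with n=1, a=-6. So L⁻¹{1/(s+6)^2} = t·e^(-6t), and L⁻¹{9/(s+6)^2} = (9/1)·t·e^(-6t) = 9·t·e^(-6t)

Final answer: 9·t·e^(-6t)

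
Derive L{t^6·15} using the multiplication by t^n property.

L{15} = 15/s. d^1/ds^1[1/s] = -1/s². d^2/ds^2[1/s] = 2/s^3. d^3/ds^3[1/s] = -6/s^4. d^4/ds^4[1/s] = 24/s^5. d^5/ds^5[1/s] = -120/s^6. d^6/ds^6[1/s] = 720/s^7. So L{t^6} = (-1)^{6}·720/s^7 = 720/s^7. Then L{t^6·15} = 15·720/s^7 = 10800/s^7

Final answer: 10800/s^7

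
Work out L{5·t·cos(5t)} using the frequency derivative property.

L{cos(5t)} = s/(s² + 25). Derivative: d/ds[s/(s² + 25)] = [(s² + 25) - s·2s]/(s² + 25)² = (25 - s²)/(s² + 25)². So L{t·cos(5t)} = -F'(s) = (s² - 25)/(s² + 25)². Then L{5·t·cos(5t)} = 5·(s² - 25)/(s² + 25)²

Final answer: 5·(s² - 25)/(s² + 25)²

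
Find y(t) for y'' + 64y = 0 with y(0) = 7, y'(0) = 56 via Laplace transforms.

L{y''} + 64L{y} = 0. s²Y - 7s - 56 + 64Y = 0. Y(s² + 64) = 7s + 56. Y = (7s + 56)/(s² + 64). Inverting: y(t) = 7cos(8t) + 7sin(8t)

Final answer: y(t) = 7cos(8t) + 7sin(8t)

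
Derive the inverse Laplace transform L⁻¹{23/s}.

L⁻¹{c/s} = c, so L⁻¹{23/s} = 23

Final answer: 23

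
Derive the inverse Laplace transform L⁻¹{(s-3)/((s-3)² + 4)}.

Using frequency shift, L⁻¹{(s-3)/((s-3)² + 4)} = e^(3t)·cos(2t)

Final answer: e^(3t)·cos(2t)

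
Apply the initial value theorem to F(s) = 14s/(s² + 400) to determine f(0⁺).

f(0⁺) = lim_{s→∞} s·14s/(s² + 400) = lim_{s→∞} 14s²/(s² + 400) = 14

Final answer: 14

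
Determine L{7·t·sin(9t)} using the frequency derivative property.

L{sin(9t)} = 9/(s² + 81). By L{t·f(t)} = -F'(s): -d/ds[9/(s² + 81)] = -(9)·(-2s)/(s² + 81)² = 18s/(s² + 81)². Then L{7·t·sin(9t)} = 7·18s/(s² + 81)² = 126s/(s² + 81)²

Final answer: 126s/(s² + 81)²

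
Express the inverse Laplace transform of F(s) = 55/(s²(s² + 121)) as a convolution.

55/(s²(s² + 121)) = (1/s²)·(55/(s² + 121)) = L{t}·L{5·sin(11t)}. So f(t) = t*(5·sin(11t)) = ∫₀ᵗ 5τ·sin(11(t-τ)) dτ

Final answer: ∫₀ᵗ 5τ·sin(11(t-τ)) dτ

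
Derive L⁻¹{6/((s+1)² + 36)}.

Form: b/((s-a)² + b²) → e^(at)sin(bt). With a=-1, b=6

Final answer: e^(-t)·sin(6t)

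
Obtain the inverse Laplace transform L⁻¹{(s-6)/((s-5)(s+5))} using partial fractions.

Using partial fractions, f(t) = (-e^(5t) + 11e^(-5t))/10

Final answer: (-e^(5t) + 11e^(-5t))/10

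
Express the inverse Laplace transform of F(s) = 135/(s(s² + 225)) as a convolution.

135/(s(s² + 225)) = (1/s)·(135/(s² + 225)) = L{1}·L{9·sin(15t)}. So f(t) = 1*(9·sin(15t)) = ∫₀ᵗ 9·sin(15τ) dτ

Final answer: ∫₀ᵗ 9·sin(15τ) dτ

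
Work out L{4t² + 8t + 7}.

L{4t² + 8t + 7} = 4·2/s³ + 8/s² + 7/s = 8/s³ + 8/s² + 7/s

Final answer: 8/s³ + 8/s² + 7/s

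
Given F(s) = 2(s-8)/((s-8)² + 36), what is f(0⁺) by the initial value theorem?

f(0⁺) = lim_{s→∞} sF(s) = lim_{s→∞} 2s(s-8)/((s-8)² + 36) = 2

Final answer: 2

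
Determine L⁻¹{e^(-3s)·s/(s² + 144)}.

L⁻¹{s/(s² + 144)} = cos(12t). By the time shift theorem, L⁻¹{e^(-as)F(s)} = u(t-a)f(t-a) with a=3, so L⁻¹{e^(-3s)·s/(s² + 144)} = u(t-3)·cos(12(t-3))

Final answer: u(t-3)·cos(12(t-3))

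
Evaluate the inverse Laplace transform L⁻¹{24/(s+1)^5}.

L⁻¹{n!/(s-a)^(n+1)} = t^n·e^(at), so L⁻¹{24/(s+1)^5} = t^4·e^(-t)

Final answer: t^4·e^(-t)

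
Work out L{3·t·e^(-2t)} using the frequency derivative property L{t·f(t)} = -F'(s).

L{e^(-2t)} = 1/(s+2). By frequency derivative: L{t·e^(-2t)} = -d/ds[1/(s+2)] = -(-1)/(s+2)² = 1/(s+2)². Then L{3·t·e^(-2t)} = 3·1/(s+2)² = 3/(s+2)²

Final answer: 3/(s+2)²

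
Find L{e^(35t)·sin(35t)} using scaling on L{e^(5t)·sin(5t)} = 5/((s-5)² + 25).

Scaling with a=7: L{e^(35t)·sin(35t)} = (1/7) · 5/((s/7-5)² + 25). Simplifying: 35/((s-35)² + 1225)

Final answer: 35/((s-35)² + 1225)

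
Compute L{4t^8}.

L{t^n} = n!/s^(n+1). So L{4t^8} = 4·8!/s^9 = 161280/s^9

Final answer: 161280/s^9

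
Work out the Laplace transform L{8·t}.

L{t^n} = n!/s^(n+1), so L{t} = 1/s^2. Then L{8·t} = 8·1/s^2 = 8/s^2

Final answer: 8/s^2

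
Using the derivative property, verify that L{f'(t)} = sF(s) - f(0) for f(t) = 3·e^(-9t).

f'(t) = -27e^(-9t). Direct: L{f'(t)} = -27/(s+9). Property: s·3/(s+9) - 3 = (3s - 3(s+9))/(s+9) = -27/(s+9). ✓

Final answer: -27/(s+9)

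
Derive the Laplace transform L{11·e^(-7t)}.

L{e^(at)} = 1/(s-a), so L{e^(-7t)} = 1/(s+7). Then L{11·e^(-7t)} = 11/(s+7)

Final answer: 11/(s+7)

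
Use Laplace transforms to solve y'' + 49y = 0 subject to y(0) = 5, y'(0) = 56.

L{y''} + 49L{y} = 0. s²Y - 5s - 56 + 49Y = 0. Y(s² + 49) = 5s + 56. Y = (5s + 56)/(s² + 49). Inverting: y(t) = 5cos(7t) + 8sin(7t)

Final answer: y(t) = 5cos(7t) + 8sin(7t)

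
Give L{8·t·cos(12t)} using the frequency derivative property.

L{cos(12t)} = s/(s² + 144). Derivative: d/ds[s/(s² + 144)] = [(s² + 144) - s·2s]/(s² + 144)² = (144 - s²)/(s² + 144)². So L{t·cos(12t)} = -F'(s) = (s² - 144)/(s² + 144)². Then L{8·t·cos(12t)} = 8·(s² - 144)/(s² + 144)²

Final answer: 8·(s² - 144)/(s² + 144)²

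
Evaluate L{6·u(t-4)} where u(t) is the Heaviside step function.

L{u(t-a)} = e^(-as)/s. Here a=4, so L{u(t-4)} = e^(-4s)/s, and L{6·u(t-4)} = 6·e^(-4s)/s

Final answer: 6·e^(-4s)/s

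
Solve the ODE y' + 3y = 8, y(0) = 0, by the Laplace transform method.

sY + 3Y = 8/s. Y = 8/(s(s+3)). Partial fractions: Y = 8/3/s - 8/3/(s+3)

Final answer: y(t) = 8/3(1 - e^(-3t))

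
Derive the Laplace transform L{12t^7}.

L{12t^7} = 12 · L{t^7} = 12 · 5040/s^8 = 60480/s^8

Final answer: 60480/s^8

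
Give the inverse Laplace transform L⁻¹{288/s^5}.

L⁻¹{n!/s^(n+1)} = t^n with n=4. So L⁻¹{24/s^5} = t^4, and L⁻¹{288/s^5} = (288/24)·t^4 = 12·t^4

Final answer: 12·t^4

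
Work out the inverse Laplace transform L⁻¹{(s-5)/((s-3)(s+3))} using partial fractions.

Using partial fractions, f(t) = (-2e^(3t) + 8e^(-3t))/6

Final answer: (-2e^(3t) + 8e^(-3t))/6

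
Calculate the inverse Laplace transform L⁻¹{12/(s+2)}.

L⁻¹{1/(s-a)} = e^(at), so L⁻¹{1/(s+2)} = e^(-2t), and L⁻¹{12/(s+2)} = 12·e^(-2t)

Final answer: 12·e^(-2t)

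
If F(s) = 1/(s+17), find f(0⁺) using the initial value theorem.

f(0⁺) = lim_{s→∞} s·1/(s+17) = lim_{s→∞} s/(s+17) = 1

Final answer: 1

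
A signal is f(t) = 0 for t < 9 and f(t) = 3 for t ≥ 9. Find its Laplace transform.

f(t) = 3·u(t-9). L{u(t-9)} = e^(-9s)/s, so L{f(t)} = 3·e^(-9s)/s

Final answer: 3·e^(-9s)/s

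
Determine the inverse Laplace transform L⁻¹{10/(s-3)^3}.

L⁻¹{n!/(s-a)^(n+1)} = t^n·e^(at) with n=2, a=3. So L⁻¹{2/(s-3)^3} = t^2·e^(3t), and L⁻¹{10/(s-3)^3} = (10/2)·t^2·e^(3t) = 5·t^2·e^(3t)

Final answer: 5·t^2·e^(3t)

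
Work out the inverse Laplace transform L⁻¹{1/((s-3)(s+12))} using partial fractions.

Decompose: A/(s-3) + B/(s+12). A = 1/15, B = -1/15. f(t) = (e^(3t) - e^(-12t))/15

Final answer: (e^(3t) - e^(-12t))/15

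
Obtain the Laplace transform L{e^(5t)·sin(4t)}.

L{e^(at)·sin(ωt)} = ω/((s-a)² + ω²), so L{e^(5t)·sin(4t)} = 4/((s-5)² + 16)

Final answer: 4/((s-5)² + 16)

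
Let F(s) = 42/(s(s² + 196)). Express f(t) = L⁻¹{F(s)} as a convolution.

42/(s(s² + 196)) = (1/s)·(42/(s² + 196)) = L{1}·L{3·sin(14t)}. So f(t) = 1*(3·sin(14t)) = ∫₀ᵗ 3·sin(14τ) dτ

Final answer: ∫₀ᵗ 3·sin(14τ) dτ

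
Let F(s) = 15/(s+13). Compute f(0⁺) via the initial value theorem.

f(0⁺) = lim_{s→∞} s·15/(s+13) = lim_{s→∞} 15s/(s+13) = 15

Final answer: 15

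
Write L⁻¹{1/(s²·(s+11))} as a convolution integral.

1/(s²·(s+11)) = (1/s^2)·(1/(s+11)) = L{t}·L{e^(-11t)}. So f(t) = t*e^(-11t) = ∫₀ᵗ τ·e^(-11(t-τ)) dτ

Final answer: ∫₀ᵗ τ·e^(-11(t-τ)) dτ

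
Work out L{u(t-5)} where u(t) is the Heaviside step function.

L{u(t-a)} = e^(-as)/s. Here a=5, so L{u(t-5)} = e^(-5s)/s

Final answer: e^(-5s)/s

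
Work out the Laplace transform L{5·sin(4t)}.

L{sin(ωt)} = ω/(s² + ω²), so L{sin(4t)} = 4/(s² + 16). Then L{5·sin(4t)} = 5·4/(s² + 16) = 20/(s² + 16)

Final answer: 20/(s² + 16)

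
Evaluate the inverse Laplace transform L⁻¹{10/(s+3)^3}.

L⁻¹{n!/(s-a)^(n+1)} = t^n·e^(at) with n=2, a=-3. So L⁻¹{2/(s+3)^3} = t^2·e^(-3t), and L⁻¹{10/(s+3)^3} = (10/2)·t^2·e^(-3t) = 5·t^2·e^(-3t)

Final answer: 5·t^2·e^(-3t)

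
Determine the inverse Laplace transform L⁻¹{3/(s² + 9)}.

L⁻¹{3/(s² + 9)} = sin(3t)

Final answer: sin(3t)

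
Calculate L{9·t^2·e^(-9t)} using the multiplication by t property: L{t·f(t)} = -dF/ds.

Using L{t^n·e^(at)} = n!/(s-a)^(n+1), L{t^2·e^(-9t)} = 2/(s+9)^3, so L{9·t^2·e^(-9t)} = 9·2/(s+9)^3 = 18/(s+9)^3

Final answer: 18/(s+9)^3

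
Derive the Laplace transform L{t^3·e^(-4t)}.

L{t^n·e^(at)} = n!/(s-a)^(n+1), so L{t^3·e^(-4t)} = 6/(s+4)^4

Final answer: 6/(s+4)^4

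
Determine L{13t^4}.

L{t^n} = n!/s^(n+1). So L{13t^4} = 13·4!/s^5 = 312/s^5

Final answer: 312/s^5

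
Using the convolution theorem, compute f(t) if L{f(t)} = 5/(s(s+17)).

5/(s(s+17)) = (5/s)·(1/(s+17)) = L{5}·L{e^(-17t)}. By convolution, f(t) = 5*e^(-17t) = ∫₀ᵗ 5·e^(-17τ) dτ = 5·(1 - e^(-17t))/17

Final answer: 5·(1 - e^(-17t))/17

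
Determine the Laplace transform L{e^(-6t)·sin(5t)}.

L{e^(at)·sin(ωt)} = ω/((s-a)² + ω²), so L{e^(-6t)·sin(5t)} = 5/((s+6)² + 25)

Final answer: 5/((s+6)² + 25)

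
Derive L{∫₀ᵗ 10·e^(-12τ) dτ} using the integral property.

L{∫₀ᵗ f(τ)dτ} = F(s)/s with F(s) = 10/(s+12), so L{∫₀ᵗ 10·e^(-12τ) dτ} = 10/(s(s+12))

Final answer: 10/(s(s+12))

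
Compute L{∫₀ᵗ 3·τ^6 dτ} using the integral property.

L{∫₀ᵗ f(τ)dτ} = F(s)/s with f(t) = 3t^6. F(s) = 2160/s^7, so L{∫₀ᵗ 3·τ^6 dτ} = (2160/s^7)/s = 2160/s^8. (Check: ∫₀ᵗ 3·τ^6 dτ = 3t^7/7.)

Final answer: 2160/s^8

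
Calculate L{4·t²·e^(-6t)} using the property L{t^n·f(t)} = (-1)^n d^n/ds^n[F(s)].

L{e^(-6t)} = 1/(s+6). d/ds[1/(s+6)] = -1/(s+6)². d²/ds²[1/(s+6)] = 2/(s+6)³. So L{t²·e^(-6t)} = (-1)² · 2/(s+6)³ = 2/(s+6)³. Then L{4·t²·e^(-6t)} = 4·2/(s+6)³ = 8/(s+6)³

Final answer: 8/(s+6)³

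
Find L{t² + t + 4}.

L{t² + t + 4} = 2/s³ + 1/s² + 4/s = 2/s³ + 1/s² + 4/s

Final answer: 2/s³ + 1/s² + 4/s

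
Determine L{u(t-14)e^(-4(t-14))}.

u(t-a)f(t-a) with f(t)=e^(-4t). L{e^(-4t)} = 1/(s+4). By time shift: e^(-14s)/(s+4)

Final answer: e^(-14s)/(s+4)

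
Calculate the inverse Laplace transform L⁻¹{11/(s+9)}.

L⁻¹{1/(s-a)} = e^(at), so L⁻¹{1/(s+9)} = e^(-9t), and L⁻¹{11/(s+9)} = 11·e^(-9t)

Final answer: 11·e^(-9t)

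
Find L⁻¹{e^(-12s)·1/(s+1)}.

L⁻¹{1/(s+1)} = e^(-t). By the time shift theorem, L⁻¹{e^(-as)F(s)} = u(t-a)f(t-a) with a=12, so L⁻¹{e^(-12s)·1/(s+1)} = u(t-12)·e^(-(t-12))

Final answer: u(t-12)·e^(-(t-12))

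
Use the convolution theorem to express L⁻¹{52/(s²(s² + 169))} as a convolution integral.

52/(s²(s² + 169)) = (1/s²)·(52/(s² + 169)) = L{t}·L{4·sin(13t)}. So f(t) = t*(4·sin(13t)) = ∫₀ᵗ 4τ·sin(13(t-τ)) dτ

Final answer: ∫₀ᵗ 4τ·sin(13(t-τ)) dτ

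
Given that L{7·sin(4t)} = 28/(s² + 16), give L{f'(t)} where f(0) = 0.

L{f'(t)} = s·F(s) - f(0) = s·28/(s² + 16) - 0 = 28s/(s² + 16)

Final answer: 28s/(s² + 16)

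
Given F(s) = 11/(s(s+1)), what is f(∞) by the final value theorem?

f(∞) = lim_{s→0} s·11/(s(s+1)) = lim_{s→0} 11/(s+1) = 11/1 = 11

Final answer: 11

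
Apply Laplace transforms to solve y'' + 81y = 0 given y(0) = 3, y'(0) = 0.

L{y''} + 81L{y} = 0. s²Y - 3s - 0 + 81Y = 0. Y(s² + 81) = 3s. Y = (3s)/(s² + 81). Inverting: y(t) = 3cos(9t)

Final answer: y(t) = 3cos(9t)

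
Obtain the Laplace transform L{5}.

L{5} = 5 · L{1} = 5/s

Final answer: 5/s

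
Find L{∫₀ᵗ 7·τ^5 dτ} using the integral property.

L{∫₀ᵗ f(τ)dτ} = F(s)/s with f(t) = 7t^5. F(s) = 840/s^6, so L{∫₀ᵗ 7·τ^5 dτ} = (840/s^6)/s = 840/s^7. (Check: ∫₀ᵗ 7·τ^5 dτ = 7t^6/6.)

Final answer: 840/s^7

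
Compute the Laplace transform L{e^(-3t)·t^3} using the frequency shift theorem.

L{e^(at)·t^n} = n!/(s-a)^(n+1), so L{e^(-3t)·t^3} = 6/(s+3)^4

Final answer: 6/(s+3)^4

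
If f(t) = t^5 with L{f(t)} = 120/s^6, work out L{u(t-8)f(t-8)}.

Time shift theorem: L{u(t-a)f(t-a)} = e^(-as)F(s). Here a=8, F(s) = 120/s^6, so L{u(t-8)f(t-8)} = e^(-8s)·120/s^6

Final answer: e^(-8s)·120/s^6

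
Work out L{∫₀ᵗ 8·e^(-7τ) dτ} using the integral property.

L{∫₀ᵗ f(τ)dτ} = F(s)/s with F(s) = 8/(s+7), so L{∫₀ᵗ 8·e^(-7τ) dτ} = 8/(s(s+7))

Final answer: 8/(s(s+7))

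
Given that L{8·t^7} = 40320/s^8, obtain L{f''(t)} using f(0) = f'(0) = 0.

L{f''(t)} = s²F(s) - sf(0) - f'(0) = s²·40320/s^8 - 0 - 0 = 40320/s^6

Final answer: 40320/s^6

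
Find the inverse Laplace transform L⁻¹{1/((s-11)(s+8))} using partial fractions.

Decompose: A/(s-11) + B/(s+8). A = 1/19, B = -1/19. f(t) = (e^(11t) - e^(-8t))/19

Final answer: (e^(11t) - e^(-8t))/19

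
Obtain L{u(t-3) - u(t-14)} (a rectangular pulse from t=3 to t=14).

L{u(t-a)} = e^(-as)/s. L{u(t-3) - u(t-14)} = (e^(-3s) - e^(-14s))/s

Final answer: (e^(-3s) - e^(-14s))/s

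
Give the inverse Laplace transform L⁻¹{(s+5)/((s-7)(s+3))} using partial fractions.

Using partial fractions, f(t) = (12e^(7t) - 2e^(-3t))/10

Final answer: (12e^(7t) - 2e^(-3t))/10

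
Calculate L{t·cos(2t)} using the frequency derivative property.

L{cos(2t)} = s/(s² + 4). Derivative: d/ds[s/(s² + 4)] = [(s² + 4) - s·2s]/(s² + 4)² = (4 - s²)/(s² + 4)². So L{t·cos(2t)} = -F'(s) = (s² - 4)/(s² + 4)²

Final answer: (s² - 4)/(s² + 4)²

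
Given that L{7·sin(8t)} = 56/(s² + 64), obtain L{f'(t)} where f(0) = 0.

L{f'(t)} = s·F(s) - f(0) = s·56/(s² + 64) - 0 = 56s/(s² + 64)

Final answer: 56s/(s² + 64)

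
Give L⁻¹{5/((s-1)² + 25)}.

Form: b/((s-a)² + b²) → e^(at)sin(bt). With a=1, b=5

Final answer: e^t·sin(5t)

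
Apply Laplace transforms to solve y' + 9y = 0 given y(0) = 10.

L{y'} + 9L{y} = 0. sY - 10 + 9Y = 0. Y(s+9) = 10. Y = 10/(s+9)

Final answer: y(t) = 10e^(-9t)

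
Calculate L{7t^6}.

L{t^n} = n!/s^(n+1). So L{7t^6} = 7·6!/s^7 = 5040/s^7

Final answer: 5040/s^7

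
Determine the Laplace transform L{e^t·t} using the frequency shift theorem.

L{e^(at)·t^n} = n!/(s-a)^(n+1), so L{e^t·t} = 1/(s-1)^2

Final answer: 1/(s-1)^2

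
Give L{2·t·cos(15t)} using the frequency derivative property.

L{cos(15t)} = s/(s² + 225). Derivative: d/ds[s/(s² + 225)] = [(s² + 225) - s·2s]/(s² + 225)² = (225 - s²)/(s² + 225)². So L{t·cos(15t)} = -F'(s) = (s² - 225)/(s² + 225)². Then L{2·t·cos(15t)} = 2·(s² - 225)/(s² + 225)²

Final answer: 2·(s² - 225)/(s² + 225)²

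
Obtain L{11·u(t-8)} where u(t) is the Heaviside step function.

L{u(t-a)} = e^(-as)/s. Here a=8, so L{u(t-8)} = e^(-8s)/s, and L{11·u(t-8)} = 11·e^(-8s)/s

Final answer: 11·e^(-8s)/s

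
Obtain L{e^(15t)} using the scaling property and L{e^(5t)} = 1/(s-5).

Using L{f(at)} = (1/a)F(s/a) with a=3 and f(t) = e^(5t): L{e^(15t)} = (1/3) · 1/((s/3)-5) = (1/3) · 3/(s-15) = 1/(s-15)

Final answer: 1/(s-15)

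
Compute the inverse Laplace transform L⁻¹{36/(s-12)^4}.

L⁻¹{n!/(s-a)^(n+1)} = t^n·e^(at) with n=3, a=12. So L⁻¹{6/(s-12)^4} = t^3·e^(12t), and L⁻¹{36/(s-12)^4} = (36/6)·t^3·e^(12t) = 6·t^3·e^(12t)

Final answer: 6·t^3·e^(12t)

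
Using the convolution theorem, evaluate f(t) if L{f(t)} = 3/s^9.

3/s^9 = (3/s)·(1/s^8) = L{3}·L{t^7/5040}. By convolution, f(t) = 3*t^7/5040 = ∫₀ᵗ 3·τ^7/5040 dτ = 3·t^8/40320

Final answer: 3·t^8/40320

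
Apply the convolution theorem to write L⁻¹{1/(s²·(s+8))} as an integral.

1/(s²·(s+8)) = (1/s^2)·(1/(s+8)) = L{t}·L{e^(-8t)}. So f(t) = t*e^(-8t) = ∫₀ᵗ τ·e^(-8(t-τ)) dτ

Final answer: ∫₀ᵗ τ·e^(-8(t-τ)) dτ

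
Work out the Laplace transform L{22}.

L{22} = 22 · L{1} = 22/s

Final answer: 22/s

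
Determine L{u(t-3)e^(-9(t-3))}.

u(t-a)f(t-a) with f(t)=e^(-9t). L{e^(-9t)} = 1/(s+9). By time shift: e^(-3s)/(s+9)

Final answer: e^(-3s)/(s+9)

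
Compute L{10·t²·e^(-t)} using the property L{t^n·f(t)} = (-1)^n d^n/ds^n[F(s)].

L{e^(-t)} = 1/(s+1). d/ds[1/(s+1)] = -1/(s+1)². d²/ds²[1/(s+1)] = 2/(s+1)³. So L{t²·e^(-t)} = (-1)² · 2/(s+1)³ = 2/(s+1)³. Then L{10·t²·e^(-t)} = 10·2/(s+1)³ = 20/(s+1)³

Final answer: 20/(s+1)³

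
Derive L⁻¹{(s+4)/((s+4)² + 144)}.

Using frequency shift: L⁻¹{(s-a)/((s-a)² + b²)} = e^(at)cos(bt). Here a=-4, b=12

Final answer: e^(-4t)·cos(12t)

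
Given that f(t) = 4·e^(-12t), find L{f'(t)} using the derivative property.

f(0) = 4, F(s) = 4/(s+12). L{f'(t)} = s·F(s) - f(0) = 4s/(s+12) - 4 = (4s - 4(s+12))/(s+12) = -48/(s+12)

Final answer: -48/(s+12)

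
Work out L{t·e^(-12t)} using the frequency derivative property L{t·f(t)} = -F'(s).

L{e^(-12t)} = 1/(s+12). By frequency derivative: L{t·e^(-12t)} = -d/ds[1/(s+12)] = -(-1)/(s+12)² = 1/(s+12)²

Final answer: 1/(s+12)²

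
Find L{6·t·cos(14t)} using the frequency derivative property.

L{cos(14t)} = s/(s² + 196). Derivative: d/ds[s/(s² + 196)] = [(s² + 196) - s·2s]/(s² + 196)² = (196 - s²)/(s² + 196)². So L{t·cos(14t)} = -F'(s) = (s² - 196)/(s² + 196)². Then L{6·t·cos(14t)} = 6·(s² - 196)/(s² + 196)²

Final answer: 6·(s² - 196)/(s² + 196)²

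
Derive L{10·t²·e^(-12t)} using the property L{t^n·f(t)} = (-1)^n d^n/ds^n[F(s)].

L{e^(-12t)} = 1/(s+12). d/ds[1/(s+12)] = -1/(s+12)². d²/ds²[1/(s+12)] = 2/(s+12)³. So L{t²·e^(-12t)} = (-1)² · 2/(s+12)³ = 2/(s+12)³. Then L{10·t²·e^(-12t)} = 10·2/(s+12)³ = 20/(s+12)³

Final answer: 20/(s+12)³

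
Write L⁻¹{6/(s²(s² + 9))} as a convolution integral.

6/(s²(s² + 9)) = (1/s²)·(6/(s² + 9)) = L{t}·L{2·sin(3t)}. So f(t) = t*(2·sin(3t)) = ∫₀ᵗ 2τ·sin(3(t-τ)) dτ

Final answer: ∫₀ᵗ 2τ·sin(3(t-τ)) dτ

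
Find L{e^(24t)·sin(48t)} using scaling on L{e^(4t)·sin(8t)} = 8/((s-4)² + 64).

Scaling with a=6: L{e^(24t)·sin(48t)} = (1/6) · 8/((s/6-4)² + 64). Simplifying: 48/((s-24)² + 2304)

Final answer: 48/((s-24)² + 2304)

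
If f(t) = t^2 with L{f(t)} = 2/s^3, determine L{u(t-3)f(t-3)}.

Time shift theorem: L{u(t-a)f(t-a)} = e^(-as)F(s). Here a=3, F(s) = 2/s^3, so L{u(t-3)f(t-3)} = e^(-3s)·2/s^3

Final answer: e^(-3s)·2/s^3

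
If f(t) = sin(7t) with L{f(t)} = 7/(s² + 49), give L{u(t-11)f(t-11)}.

Time shift theorem: L{u(t-a)f(t-a)} = e^(-as)F(s). Here a=11, F(s) = 7/(s² + 49), so L{u(t-11)f(t-11)} = e^(-11s)·7/(s² + 49)

Final answer: e^(-11s)·7/(s² + 49)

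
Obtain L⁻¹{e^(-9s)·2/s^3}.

L⁻¹{2/s^3} = t^2. By the time shift theorem, L⁻¹{e^(-as)F(s)} = u(t-a)f(t-a) with a=9, so L⁻¹{e^(-9s)·2/s^3} = u(t-9)·(t-9)^2

Final answer: u(t-9)·(t-9)^2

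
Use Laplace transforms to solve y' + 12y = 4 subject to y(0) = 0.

sY + 12Y = 4/s. Y = 4/(s(s+12)). Partial fractions: Y = 1/3/s - 1/3/(s+12)

Final answer: y(t) = 1/3(1 - e^(-12t))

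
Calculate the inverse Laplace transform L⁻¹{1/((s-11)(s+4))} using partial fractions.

Decompose: A/(s-11) + B/(s+4). A = 1/15, B = -1/15. f(t) = (e^(11t) - e^(-4t))/15

Final answer: (e^(11t) - e^(-4t))/15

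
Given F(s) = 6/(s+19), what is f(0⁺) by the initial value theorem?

f(0⁺) = lim_{s→∞} s·6/(s+19) = lim_{s→∞} 6s/(s+19) = 6

Final answer: 6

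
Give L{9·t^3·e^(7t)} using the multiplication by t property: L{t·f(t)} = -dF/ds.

Using L{t^n·e^(at)} = n!/(s-a)^(n+1), L{t^3·e^(7t)} = 6/(s-7)^4, so L{9·t^3·e^(7t)} = 9·6/(s-7)^4 = 54/(s-7)^4

Final answer: 54/(s-7)^4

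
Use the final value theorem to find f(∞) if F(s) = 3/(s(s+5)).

f(∞) = lim_{s→0} s·3/(s(s+5)) = lim_{s→0} 3/(s+5) = 3/5 = 3/5

Final answer: 3/5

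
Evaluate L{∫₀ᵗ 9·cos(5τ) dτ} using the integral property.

L{∫₀ᵗ f(τ)dτ} = F(s)/s with F(s) = 9s/(s² + 25), so the result is (9s/(s² + 25))/s = 9/(s² + 25)

Final answer: 9/(s² + 25)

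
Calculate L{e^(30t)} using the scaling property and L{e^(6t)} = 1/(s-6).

Using L{f(at)} = (1/a)F(s/a) with a=5 and f(t) = e^(6t): L{e^(30t)} = (1/5) · 1/((s/5)-6) = (1/5) · 5/(s-30) = 1/(s-30)

Final answer: 1/(s-30)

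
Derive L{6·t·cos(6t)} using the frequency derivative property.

L{cos(6t)} = s/(s² + 36). Derivative: d/ds[s/(s² + 36)] = [(s² + 36) - s·2s]/(s² + 36)² = (36 - s²)/(s² + 36)². So L{t·cos(6t)} = -F'(s) = (s² - 36)/(s² + 36)². Then L{6·t·cos(6t)} = 6·(s² - 36)/(s² + 36)²

Final answer: 6·(s² - 36)/(s² + 36)²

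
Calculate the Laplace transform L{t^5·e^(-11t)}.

L{t^n·e^(at)} = n!/(s-a)^(n+1), so L{t^5·e^(-11t)} = 120/(s+11)^6

Final answer: 120/(s+11)^6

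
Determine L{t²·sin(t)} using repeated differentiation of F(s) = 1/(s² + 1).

F(s) = 1/(s² + 1). F'(s) = -2s/(s² + 1)². F''(s) = -2(1 - 3s²)/(s² + 1)³ = (6s² - 2)/(s² + 1)³. So L{t²·sin(t)} = (-1)² F''(s) = (6s² - 2)/(s² + 1)³

Final answer: (6s² - 2)/(s² + 1)³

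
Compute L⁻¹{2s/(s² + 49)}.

This is the form c·s/(s² + a²) with a = 7, c = 2. L⁻¹ = 2·cos(7t)

Final answer: 2·cos(7t)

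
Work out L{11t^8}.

L{t^n} = n!/s^(n+1). So L{11t^8} = 11·8!/s^9 = 443520/s^9

Final answer: 443520/s^9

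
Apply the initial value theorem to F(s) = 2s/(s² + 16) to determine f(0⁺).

f(0⁺) = lim_{s→∞} s·2s/(s² + 16) = lim_{s→∞} 2s²/(s² + 16) = 2

Final answer: 2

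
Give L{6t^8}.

L{t^n} = n!/s^(n+1). So L{6t^8} = 6·8!/s^9 = 241920/s^9

Final answer: 241920/s^9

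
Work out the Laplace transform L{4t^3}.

L{4t^3} = 4 · L{t^3} = 4 · 6/s^4 = 24/s^4

Final answer: 24/s^4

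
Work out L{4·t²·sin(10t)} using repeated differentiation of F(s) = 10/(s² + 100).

F(s) = 10/(s² + 100). F'(s) = -20s/(s² + 100)². F''(s) = -20(100 - 3s²)/(s² + 100)³ = (60s² - 2000)/(s² + 100)³. So L{t²·sin(10t)} = (-1)² F''(s) = (60s² - 2000)/(s² + 100)³. Then L{4·t²·sin(10t)} = 4·(60s² - 2000)/(s² + 100)³ = (240s² - 8000)/(s² + 100)³

Final answer: (240s² - 8000)/(s² + 100)³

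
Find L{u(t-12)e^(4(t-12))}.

u(t-a)f(t-a) with f(t)=e^(4t). L{e^(4t)} = 1/(s-4). By time shift: e^(-12s)/(s-4)

Final answer: e^(-12s)/(s-4)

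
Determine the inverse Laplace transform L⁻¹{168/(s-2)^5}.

L⁻¹{n!/(s-a)^(n+1)} = t^n·e^(at) with n=4, a=2. So L⁻¹{24/(s-2)^5} = t^4·e^(2t), and L⁻¹{168/(s-2)^5} = (168/24)·t^4·e^(2t) = 7·t^4·e^(2t)

Final answer: 7·t^4·e^(2t)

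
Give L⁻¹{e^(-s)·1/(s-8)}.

L⁻¹{1/(s-8)} = e^(8t). By the time shift theorem, L⁻¹{e^(-as)F(s)} = u(t-a)f(t-a) with a=1, so L⁻¹{e^(-s)·1/(s-8)} = u(t-1)·e^(8(t-1))

Final answer: u(t-1)·e^(8(t-1))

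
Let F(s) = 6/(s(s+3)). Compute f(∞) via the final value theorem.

f(∞) = lim_{s→0} s·6/(s(s+3)) = lim_{s→0} 6/(s+3) = 6/3 = 2

Final answer: 2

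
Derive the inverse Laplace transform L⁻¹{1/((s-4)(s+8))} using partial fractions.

Decompose: A/(s-4) + B/(s+8). A = 1/12, B = -1/12. f(t) = (e^(4t) - e^(-8t))/12

Final answer: (e^(4t) - e^(-8t))/12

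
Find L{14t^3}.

L{t^n} = n!/s^(n+1). So L{14t^3} = 14·3!/s^4 = 84/s^4

Final answer: 84/s^4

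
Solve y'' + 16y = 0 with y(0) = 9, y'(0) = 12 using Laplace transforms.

L{y''} + 16L{y} = 0. s²Y - 9s - 12 + 16Y = 0. Y(s² + 16) = 9s + 12. Y = (9s + 12)/(s² + 16). Inverting: y(t) = 9cos(4t) + 3sin(4t)

Final answer: y(t) = 9cos(4t) + 3sin(4t)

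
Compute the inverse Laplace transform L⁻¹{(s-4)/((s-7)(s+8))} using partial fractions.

Using partial fractions, f(t) = (3e^(7t) + 12e^(-8t))/15

Final answer: (3e^(7t) + 12e^(-8t))/15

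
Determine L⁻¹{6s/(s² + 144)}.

This is the form c·s/(s² + a²) with a = 12, c = 6. L⁻¹ = 6·cos(12t)

Final answer: 6·cos(12t)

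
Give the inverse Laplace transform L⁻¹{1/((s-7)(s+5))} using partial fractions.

Decompose: A/(s-7) + B/(s+5). A = 1/12, B = -1/12. f(t) = (e^(7t) - e^(-5t))/12

Final answer: (e^(7t) - e^(-5t))/12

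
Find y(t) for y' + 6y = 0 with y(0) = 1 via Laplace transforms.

L{y'} + 6L{y} = 0. sY - 1 + 6Y = 0. Y(s+6) = 1. Y = 1/(s+6)

Final answer: y(t) = e^(-6t)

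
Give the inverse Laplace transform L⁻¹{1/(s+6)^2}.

L⁻¹{n!/(s-a)^(n+1)} = t^n·e^(at) with n=1, a=-6. So L⁻¹{1/(s+6)^2} = t·e^(-6t)

Final answer: t·e^(-6t)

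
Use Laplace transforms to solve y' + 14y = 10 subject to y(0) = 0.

sY + 14Y = 10/s. Y = 10/(s(s+14)). Partial fractions: Y = 5/7/s - 5/7/(s+14)

Final answer: y(t) = 5/7(1 - e^(-14t))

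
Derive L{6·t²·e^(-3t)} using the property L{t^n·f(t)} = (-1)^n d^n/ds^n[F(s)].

L{e^(-3t)} = 1/(s+3). d/ds[1/(s+3)] = -1/(s+3)². d²/ds²[1/(s+3)] = 2/(s+3)³. So L{t²·e^(-3t)} = (-1)² · 2/(s+3)³ = 2/(s+3)³. Then L{6·t²·e^(-3t)} = 6·2/(s+3)³ = 12/(s+3)³

Final answer: 12/(s+3)³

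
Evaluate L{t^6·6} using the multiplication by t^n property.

L{6} = 6/s. d^1/ds^1[1/s] = -1/s². d^2/ds^2[1/s] = 2/s^3. d^3/ds^3[1/s] = -6/s^4. d^4/ds^4[1/s] = 24/s^5. d^5/ds^5[1/s] = -120/s^6. d^6/ds^6[1/s] = 720/s^7. So L{t^6} = (-1)^{6}·720/s^7 = 720/s^7. Then L{t^6·6} = 6·720/s^7 = 4320/s^7

Final answer: 4320/s^7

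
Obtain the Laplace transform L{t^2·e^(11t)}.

L{t^n·e^(at)} = n!/(s-a)^(n+1), so L{t^2·e^(11t)} = 2/(s-11)^3

Final answer: 2/(s-11)^3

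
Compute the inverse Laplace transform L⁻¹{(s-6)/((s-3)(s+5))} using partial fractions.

Using partial fractions, f(t) = (-3e^(3t) + 11e^(-5t))/8

Final answer: (-3e^(3t) + 11e^(-5t))/8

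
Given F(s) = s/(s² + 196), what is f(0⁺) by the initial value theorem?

f(0⁺) = lim_{s→∞} s·s/(s² + 196) = lim_{s→∞} s²/(s² + 196) = 1

Final answer: 1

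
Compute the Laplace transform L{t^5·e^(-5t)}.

L{t^n·e^(at)} = n!/(s-a)^(n+1), so L{t^5·e^(-5t)} = 120/(s+5)^6

Final answer: 120/(s+5)^6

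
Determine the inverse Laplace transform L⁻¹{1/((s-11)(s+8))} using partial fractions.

Decompose: A/(s-11) + B/(s+8). A = 1/19, B = -1/19. f(t) = (e^(11t) - e^(-8t))/19

Final answer: (e^(11t) - e^(-8t))/19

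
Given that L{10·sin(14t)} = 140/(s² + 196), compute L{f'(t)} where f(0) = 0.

L{f'(t)} = s·F(s) - f(0) = s·140/(s² + 196) - 0 = 140s/(s² + 196)

Final answer: 140s/(s² + 196)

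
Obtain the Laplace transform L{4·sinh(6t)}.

L{sinh(ωt)} = ω/(s² - ω²), so L{sinh(6t)} = 6/(s² - 36). Then L{4·sinh(6t)} = 4·6/(s² - 36) = 24/(s² - 36)

Final answer: 24/(s² - 36)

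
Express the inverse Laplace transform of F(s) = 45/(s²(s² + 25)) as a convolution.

45/(s²(s² + 25)) = (1/s²)·(45/(s² + 25)) = L{t}·L{9·sin(5t)}. So f(t) = t*(9·sin(5t)) = ∫₀ᵗ 9τ·sin(5(t-τ)) dτ

Final answer: ∫₀ᵗ 9τ·sin(5(t-τ)) dτ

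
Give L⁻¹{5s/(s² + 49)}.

This is the form c·s/(s² + a²) with a = 7, c = 5. L⁻¹ = 5·cos(7t)

Final answer: 5·cos(7t)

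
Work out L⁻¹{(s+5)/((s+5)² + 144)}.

Using frequency shift: L⁻¹{(s-a)/((s-a)² + b²)} = e^(at)cos(bt). Here a=-5, b=12

Final answer: e^(-5t)·cos(12t)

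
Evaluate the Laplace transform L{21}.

L{21} = 21 · L{1} = 21/s

Final answer: 21/s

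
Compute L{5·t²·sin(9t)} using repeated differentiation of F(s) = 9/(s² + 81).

F(s) = 9/(s² + 81). F'(s) = -18s/(s² + 81)². F''(s) = -18(81 - 3s²)/(s² + 81)³ = (54s² - 1458)/(s² + 81)³. So L{t²·sin(9t)} = (-1)² F''(s) = (54s² - 1458)/(s² + 81)³. Then L{5·t²·sin(9t)} = 5·(54s² - 1458)/(s² + 81)³ = (270s² - 7290)/(s² + 81)³

Final answer: (270s² - 7290)/(s² + 81)³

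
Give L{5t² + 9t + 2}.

L{5t² + 9t + 2} = 5·2/s³ + 9/s² + 2/s = 10/s³ + 9/s² + 2/s

Final answer: 10/s³ + 9/s² + 2/s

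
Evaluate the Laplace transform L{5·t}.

L{t^n} = n!/s^(n+1), so L{t} = 1/s^2. Then L{5·t} = 5·1/s^2 = 5/s^2

Final answer: 5/s^2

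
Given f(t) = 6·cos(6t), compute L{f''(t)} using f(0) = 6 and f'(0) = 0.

F(s) = 6s/(s² + 36). L{f''(t)} = s²F(s) - sf(0) - f'(0) = 6s³/(s² + 36) - 6s = (6s³ - 6s(s² + 36))/(s² + 36) = -216s/(s² + 36)

Final answer: -216s/(s² + 36)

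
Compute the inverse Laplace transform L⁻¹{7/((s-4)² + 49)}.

Using frequency shift, L⁻¹{7/((s-4)² + 49)} = e^(4t)·sin(7t)

Final answer: e^(4t)·sin(7t)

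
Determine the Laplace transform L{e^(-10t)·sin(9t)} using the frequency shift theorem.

Frequency shift: L{e^(at)f(t)} = F(s-a). L{e^(-10t)·sin(9t)} = 9/((s+10)² + 81)

Final answer: 9/((s+10)² + 81)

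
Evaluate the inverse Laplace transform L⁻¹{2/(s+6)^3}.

L⁻¹{n!/(s-a)^(n+1)} = t^n·e^(at) with n=2, a=-6. So L⁻¹{2/(s+6)^3} = t^2·e^(-6t)

Final answer: t^2·e^(-6t)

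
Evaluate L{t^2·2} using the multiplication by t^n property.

L{2} = 2/s. d^1/ds^1[1/s] = -1/s². d^2/ds^2[1/s] = 2/s^3. So L{t^2} = (-1)^{2}·2/s^3 = 2/s^3. Then L{t^2·2} = 2·2/s^3 = 4/s^3

Final answer: 4/s^3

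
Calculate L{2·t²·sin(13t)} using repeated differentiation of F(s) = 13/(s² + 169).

F(s) = 13/(s² + 169). F'(s) = -26s/(s² + 169)². F''(s) = -26(169 - 3s²)/(s² + 169)³ = (78s² - 4394)/(s² + 169)³. So L{t²·sin(13t)} = (-1)² F''(s) = (78s² - 4394)/(s² + 169)³. Then L{2·t²·sin(13t)} = 2·(78s² - 4394)/(s² + 169)³ = (156s² - 8788)/(s² + 169)³

Final answer: (156s² - 8788)/(s² + 169)³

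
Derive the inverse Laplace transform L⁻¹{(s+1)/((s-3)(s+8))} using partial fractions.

Using partial fractions, f(t) = (4e^(3t) + 7e^(-8t))/11

Final answer: (4e^(3t) + 7e^(-8t))/11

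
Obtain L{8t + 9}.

L{8t + 9} = 8·L{t} + 9·L{1} = 8/s² + 9/s

Final answer: 8/s² + 9/s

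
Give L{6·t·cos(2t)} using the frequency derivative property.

L{cos(2t)} = s/(s² + 4). Derivative: d/ds[s/(s² + 4)] = [(s² + 4) - s·2s]/(s² + 4)² = (4 - s²)/(s² + 4)². So L{t·cos(2t)} = -F'(s) = (s² - 4)/(s² + 4)². Then L{6·t·cos(2t)} = 6·(s² - 4)/(s² + 4)²

Final answer: 6·(s² - 4)/(s² + 4)²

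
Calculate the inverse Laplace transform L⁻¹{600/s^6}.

L⁻¹{n!/s^(n+1)} = t^n with n=5. So L⁻¹{120/s^6} = t^5, and L⁻¹{600/s^6} = (600/120)·t^5 = 5·t^5

Final answer: 5·t^5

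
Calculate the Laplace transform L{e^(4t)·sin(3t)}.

L{e^(at)·sin(ωt)} = ω/((s-a)² + ω²), so L{e^(4t)·sin(3t)} = 3/((s-4)² + 9)

Final answer: 3/((s-4)² + 9)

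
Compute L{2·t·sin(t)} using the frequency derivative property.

L{sin(t)} = 1/(s² + 1). By L{t·f(t)} = -F'(s): -d/ds[1/(s² + 1)] = -(1)·(-2s)/(s² + 1)² = 2s/(s² + 1)². Then L{2·t·sin(t)} = 2·2s/(s² + 1)² = 4s/(s² + 1)²

Final answer: 4s/(s² + 1)²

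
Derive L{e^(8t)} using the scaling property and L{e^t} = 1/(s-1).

Using L{f(at)} = (1/a)F(s/a) with a=8 and f(t) = e^t: L{e^(8t)} = (1/8) · 1/((s/8)-1) = (1/8) · 8/(s-8) = 1/(s-8)

Final answer: 1/(s-8)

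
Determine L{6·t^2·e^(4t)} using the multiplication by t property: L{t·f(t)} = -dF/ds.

Using L{t^n·e^(at)} = n!/(s-a)^(n+1), L{t^2·e^(4t)} = 2/(s-4)^3, so L{6·t^2·e^(4t)} = 6·2/(s-4)^3 = 12/(s-4)^3

Final answer: 12/(s-4)^3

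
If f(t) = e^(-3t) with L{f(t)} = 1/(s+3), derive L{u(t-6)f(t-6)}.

Time shift theorem: L{u(t-a)f(t-a)} = e^(-as)F(s). Here a=6, F(s) = 1/(s+3), so L{u(t-6)f(t-6)} = e^(-6s)·1/(s+3)

Final answer: e^(-6s)·1/(s+3)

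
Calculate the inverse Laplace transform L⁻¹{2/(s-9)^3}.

L⁻¹{n!/(s-a)^(n+1)} = t^n·e^(at), so L⁻¹{2/(s-9)^3} = t^2·e^(9t)

Final answer: t^2·e^(9t)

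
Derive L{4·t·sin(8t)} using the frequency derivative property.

L{sin(8t)} = 8/(s² + 64). By L{t·f(t)} = -F'(s): -d/ds[8/(s² + 64)] = -(8)·(-2s)/(s² + 64)² = 16s/(s² + 64)². Then L{4·t·sin(8t)} = 4·16s/(s² + 64)² = 64s/(s² + 64)²

Final answer: 64s/(s² + 64)²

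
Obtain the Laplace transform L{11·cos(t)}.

L{cos(ωt)} = s/(s² + ω²), so L{cos(t)} = s/(s² + 1). Then L{11·cos(t)} = 11·s/(s² + 1) = 11s/(s² + 1)

Final answer: 11s/(s² + 1)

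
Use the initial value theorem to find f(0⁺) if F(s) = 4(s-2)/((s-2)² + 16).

f(0⁺) = lim_{s→∞} sF(s) = lim_{s→∞} 4s(s-2)/((s-2)² + 16) = 4

Final answer: 4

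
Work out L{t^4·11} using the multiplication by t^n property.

L{11} = 11/s. d^1/ds^1[1/s] = -1/s². d^2/ds^2[1/s] = 2/s^3. d^3/ds^3[1/s] = -6/s^4. d^4/ds^4[1/s] = 24/s^5. So L{t^4} = (-1)^{4}·24/s^5 = 24/s^5. Then L{t^4·11} = 11·24/s^5 = 264/s^5

Final answer: 264/s^5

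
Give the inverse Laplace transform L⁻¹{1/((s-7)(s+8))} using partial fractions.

Decompose: A/(s-7) + B/(s+8). A = 1/15, B = -1/15. f(t) = (e^(7t) - e^(-8t))/15

Final answer: (e^(7t) - e^(-8t))/15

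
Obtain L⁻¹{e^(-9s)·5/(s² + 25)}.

L⁻¹{5/(s² + 25)} = sin(5t). By the time shift theorem, L⁻¹{e^(-as)F(s)} = u(t-a)f(t-a) with a=9, so L⁻¹{e^(-9s)·5/(s² + 25)} = u(t-9)·sin(5(t-9))

Final answer: u(t-9)·sin(5(t-9))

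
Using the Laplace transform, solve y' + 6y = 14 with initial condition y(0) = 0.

sY + 6Y = 14/s. Y = 14/(s(s+6)). Partial fractions: Y = 7/3/s - 7/3/(s+6)

Final answer: y(t) = 7/3(1 - e^(-6t))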